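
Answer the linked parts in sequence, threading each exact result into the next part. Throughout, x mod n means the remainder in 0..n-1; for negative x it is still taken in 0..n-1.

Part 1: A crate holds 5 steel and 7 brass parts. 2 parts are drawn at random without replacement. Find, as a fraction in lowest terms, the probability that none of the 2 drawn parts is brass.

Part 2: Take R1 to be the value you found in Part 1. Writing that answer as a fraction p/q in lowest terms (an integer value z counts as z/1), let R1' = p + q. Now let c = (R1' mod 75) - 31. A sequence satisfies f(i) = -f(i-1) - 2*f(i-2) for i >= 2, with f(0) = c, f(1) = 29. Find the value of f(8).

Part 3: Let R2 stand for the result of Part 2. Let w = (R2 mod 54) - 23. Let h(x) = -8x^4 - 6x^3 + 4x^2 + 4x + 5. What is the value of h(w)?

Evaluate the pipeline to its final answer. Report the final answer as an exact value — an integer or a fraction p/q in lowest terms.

-1326315

Part 1: total draws C(12,2) = 66; favorable C(5,2) = 10; P = 5/33; answer 5/33
Part 2: R1 = 5/33; threaded value p + q = 38; c = 7; f(2) = -1*(29) - 2*(7) = -43; iterating: f(2)=-43, f(3)=-15, f(4)=101, f(5)=-71, f(6)=-131, f(7)=273, f(8)=-11; answer -11
Part 3: R2 = -11; w = 20; -8*(20)^4 - 6*(20)^3 + 4*(20)^2 + 4*(20)^1 + 5 = (-1280000) + (-48000) + (1600) + (80) + (5) = -1326315; answer -1326315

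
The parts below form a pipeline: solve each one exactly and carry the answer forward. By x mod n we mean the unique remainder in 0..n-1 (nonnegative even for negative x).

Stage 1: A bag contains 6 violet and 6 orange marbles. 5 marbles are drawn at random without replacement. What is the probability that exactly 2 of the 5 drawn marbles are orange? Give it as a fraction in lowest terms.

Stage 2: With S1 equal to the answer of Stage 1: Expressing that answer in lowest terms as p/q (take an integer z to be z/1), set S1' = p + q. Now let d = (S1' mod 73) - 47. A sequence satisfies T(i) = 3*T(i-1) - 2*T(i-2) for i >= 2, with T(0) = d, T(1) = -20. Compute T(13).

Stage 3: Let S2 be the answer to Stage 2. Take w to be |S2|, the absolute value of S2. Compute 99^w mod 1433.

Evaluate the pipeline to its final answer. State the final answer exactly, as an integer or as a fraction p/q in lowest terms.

1075

Stage 1: total draws C(12,5) = 792; favorable C(6,2)*C(6,3) = 300; P = 25/66; answer 25/66
Stage 2: S1 = 25/66; threaded value p + q = 91; d = -29; T(2) = 3*(-20) - 2*(-29) = -2; iterating: T(2)=-2, T(3)=34, T(4)=106, T(5)=250, T(6)=538, T(7)=1114, T(8)=2266, T(9)=4570, T(10)=9178, T(11)=18394, T(12)=36826, T(13)=73690; answer 73690
Stage 3: S2 = 73690; w = 73690; squarings mod 1433: 99^1=99, 99^2=1203, 99^4=1312, 99^8=311, 99^16=710, 99^32=1117, 99^64=979, 99^128=1197, 99^256=1242, 99^512=656, 99^1024=436, 99^2048=940, 99^4096=872, 99^8192=894, 99^16384=1055, 99^32768=1017, 99^65536=1096; 99^73690 = 99^2 * 99^8 * 99^16 * 99^64 * 99^128 * 99^256 * 99^512 * 99^1024 * 99^2048 * 99^4096 * 99^65536 = 1075 (mod 1433); answer 1075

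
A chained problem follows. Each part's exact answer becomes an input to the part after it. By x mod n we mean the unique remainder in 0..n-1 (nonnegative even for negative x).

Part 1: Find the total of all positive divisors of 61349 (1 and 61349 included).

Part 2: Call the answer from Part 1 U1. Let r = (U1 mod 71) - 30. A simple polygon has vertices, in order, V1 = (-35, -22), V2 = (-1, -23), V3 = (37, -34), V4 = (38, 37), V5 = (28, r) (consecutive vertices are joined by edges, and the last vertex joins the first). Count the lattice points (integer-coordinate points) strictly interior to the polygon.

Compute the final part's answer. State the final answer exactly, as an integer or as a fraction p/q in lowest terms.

Part 1: 61349 = 31 * 1979; sigma = (1 + 31) * (1 + 1979) = 32 * 1980 = 63360; answer 63360
Part 2: U1 = 63360; r = -2; cross terms: (-35*-23 - -1*-22)=783, (-1*-34 - 37*-23)=885, (37*37 - 38*-34)=2661, (38*-2 - 28*37)=-1112, (28*-22 - -35*-2)=-686; twice the area = |2531| = 2531; area = 2531/2; boundary points = 1 + 1 + 1 + 1 + 1 = 5; strictly interior points = area - boundary/2 + 1 = 1264; answer 1264

1264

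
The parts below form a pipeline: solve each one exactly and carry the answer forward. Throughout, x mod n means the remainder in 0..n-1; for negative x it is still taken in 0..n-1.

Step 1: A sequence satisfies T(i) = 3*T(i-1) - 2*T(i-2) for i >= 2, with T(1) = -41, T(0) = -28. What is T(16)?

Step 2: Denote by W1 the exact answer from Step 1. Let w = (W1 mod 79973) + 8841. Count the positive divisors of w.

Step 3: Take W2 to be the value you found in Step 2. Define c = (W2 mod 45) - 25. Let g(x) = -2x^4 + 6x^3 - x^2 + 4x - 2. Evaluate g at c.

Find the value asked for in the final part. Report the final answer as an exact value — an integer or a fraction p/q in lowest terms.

-196879

Step 1: T(2) = 3*(-41) - 2*(-28) = -67; iterating: T(2)=-67, T(3)=-119, T(4)=-223, T(5)=-431, T(6)=-847, T(7)=-1679, T(8)=-3343, T(9)=-6671, T(10)=-13327, T(11)=-26639, T(12)=-53263, T(13)=-106511, T(14)=-213007, T(15)=-425999, T(16)=-851983; answer -851983
Step 2: W1 = -851983; w = 36561; 36561 = 3 * 7 * 1741; number of divisors = (1+1) * (1+1) * (1+1) = 8; answer 8
Step 3: W2 = 8; c = -17; -2*(-17)^4 + 6*(-17)^3 - 1*(-17)^2 + 4*(-17)^1 - 2 = (-167042) + (-29478) + (-289) + (-68) + (-2) = -196879; answer -196879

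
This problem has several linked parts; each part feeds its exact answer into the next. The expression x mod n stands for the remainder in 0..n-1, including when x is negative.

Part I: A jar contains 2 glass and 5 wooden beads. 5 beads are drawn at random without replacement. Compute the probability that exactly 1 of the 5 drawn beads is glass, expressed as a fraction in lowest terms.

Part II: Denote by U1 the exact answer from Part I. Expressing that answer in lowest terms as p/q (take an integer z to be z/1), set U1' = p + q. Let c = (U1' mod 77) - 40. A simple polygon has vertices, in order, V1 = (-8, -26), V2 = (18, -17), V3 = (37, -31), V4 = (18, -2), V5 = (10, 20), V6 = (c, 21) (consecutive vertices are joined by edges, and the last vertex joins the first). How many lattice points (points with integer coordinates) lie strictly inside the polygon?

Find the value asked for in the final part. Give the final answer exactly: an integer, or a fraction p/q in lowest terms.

1163

Part I: total draws C(7,5) = 21; favorable C(2,1)*C(5,4) = 10; P = 10/21; answer 10/21
Part II: U1 = 10/21; threaded value p + q = 31; c = -9; cross terms: (-8*-17 - 18*-26)=604, (18*-31 - 37*-17)=71, (37*-2 - 18*-31)=484, (18*20 - 10*-2)=380, (10*21 - -9*20)=390, (-9*-26 - -8*21)=402; twice the area = |2331| = 2331; area = 2331/2; boundary points = 1 + 1 + 1 + 2 + 1 + 1 = 7; strictly interior points = area - boundary/2 + 1 = 1163; answer 1163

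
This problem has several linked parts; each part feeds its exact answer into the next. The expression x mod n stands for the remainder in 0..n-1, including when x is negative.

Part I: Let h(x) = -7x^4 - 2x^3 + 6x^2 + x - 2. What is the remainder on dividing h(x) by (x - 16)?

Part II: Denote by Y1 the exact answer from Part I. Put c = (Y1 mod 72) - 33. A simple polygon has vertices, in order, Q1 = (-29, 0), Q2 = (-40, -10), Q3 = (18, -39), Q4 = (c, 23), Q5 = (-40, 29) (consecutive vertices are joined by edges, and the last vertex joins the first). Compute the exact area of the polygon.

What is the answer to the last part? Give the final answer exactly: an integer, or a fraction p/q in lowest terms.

2913/2

Part I: remainder = value at the root: -7*(16)^4 - 2*(16)^3 + 6*(16)^2 + 1*(16)^1 - 2 = (-458752) + (-8192) + (1536) + (16) + (-2) = -465394; answer -465394
Part II: Y1 = -465394; c = -19; cross terms: (-29*-10 - -40*0)=290, (-40*-39 - 18*-10)=1740, (18*23 - -19*-39)=-327, (-19*29 - -40*23)=369, (-40*0 - -29*29)=841; twice the area = |2913| = 2913; area = 2913/2; answer 2913/2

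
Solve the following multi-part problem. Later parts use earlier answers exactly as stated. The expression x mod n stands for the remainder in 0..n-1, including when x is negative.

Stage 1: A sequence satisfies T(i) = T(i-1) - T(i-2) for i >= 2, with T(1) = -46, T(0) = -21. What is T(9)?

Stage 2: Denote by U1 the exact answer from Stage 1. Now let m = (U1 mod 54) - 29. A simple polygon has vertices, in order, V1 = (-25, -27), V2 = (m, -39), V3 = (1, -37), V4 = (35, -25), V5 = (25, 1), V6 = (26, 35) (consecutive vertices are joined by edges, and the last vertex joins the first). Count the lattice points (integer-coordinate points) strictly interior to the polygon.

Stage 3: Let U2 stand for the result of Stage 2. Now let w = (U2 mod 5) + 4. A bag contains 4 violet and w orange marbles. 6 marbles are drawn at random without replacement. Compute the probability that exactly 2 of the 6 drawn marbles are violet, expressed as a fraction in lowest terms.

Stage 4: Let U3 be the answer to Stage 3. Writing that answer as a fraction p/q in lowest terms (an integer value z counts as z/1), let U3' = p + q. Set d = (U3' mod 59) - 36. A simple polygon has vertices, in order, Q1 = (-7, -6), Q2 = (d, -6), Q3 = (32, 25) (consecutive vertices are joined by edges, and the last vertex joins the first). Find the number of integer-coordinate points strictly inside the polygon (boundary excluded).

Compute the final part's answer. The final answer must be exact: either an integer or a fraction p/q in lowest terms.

Stage 1: T(2) = 1*(-46) - 1*(-21) = -25; iterating: T(2)=-25, T(3)=21, T(4)=46, T(5)=25, T(6)=-21, T(7)=-46, T(8)=-25, T(9)=21; answer 21
Stage 2: U1 = 21; m = -8; cross terms: (-25*-39 - -8*-27)=759, (-8*-37 - 1*-39)=335, (1*-25 - 35*-37)=1270, (35*1 - 25*-25)=660, (25*35 - 26*1)=849, (26*-27 - -25*35)=173; twice the area = |4046| = 4046; area = 2023; boundary points = 1 + 1 + 2 + 2 + 1 + 1 = 8; strictly interior points = area - boundary/2 + 1 = 2020; answer 2020
Stage 3: U2 = 2020; w = 4; total draws C(8,6) = 28; favorable C(4,2)*C(4,4) = 6; P = 3/14; answer 3/14
Stage 4: U3 = 3/14; threaded value p + q = 17; d = -19; cross terms: (-7*-6 - -19*-6)=-72, (-19*25 - 32*-6)=-283, (32*-6 - -7*25)=-17; twice the area = |-372| = 372; area = 186; boundary points = 12 + 1 + 1 = 14; strictly interior points = area - boundary/2 + 1 = 180; answer 180

180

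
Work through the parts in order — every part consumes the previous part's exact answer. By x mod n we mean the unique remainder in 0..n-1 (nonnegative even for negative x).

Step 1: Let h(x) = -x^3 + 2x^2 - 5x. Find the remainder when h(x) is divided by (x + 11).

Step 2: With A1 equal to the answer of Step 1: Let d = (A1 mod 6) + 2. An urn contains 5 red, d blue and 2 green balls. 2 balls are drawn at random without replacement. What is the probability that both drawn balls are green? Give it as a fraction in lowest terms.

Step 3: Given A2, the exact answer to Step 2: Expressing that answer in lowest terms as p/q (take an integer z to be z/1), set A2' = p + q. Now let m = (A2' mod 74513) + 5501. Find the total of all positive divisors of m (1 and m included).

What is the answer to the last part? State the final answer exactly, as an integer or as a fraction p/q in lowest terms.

Step 1: remainder = value at the root: -1*(-11)^3 + 2*(-11)^2 - 5*(-11)^1 = (1331) + (242) + (55) = 1628; answer 1628
Step 2: A1 = 1628; d = 4; total draws C(11,2) = 55; favorable C(2,2) = 1; P = 1/55; answer 1/55
Step 3: A2 = 1/55; threaded value p + q = 56; m = 5557; 5557 is prime, so its only divisors are 1 and 5557; sigma = 1 + 5557 = 5558; answer 5558

5558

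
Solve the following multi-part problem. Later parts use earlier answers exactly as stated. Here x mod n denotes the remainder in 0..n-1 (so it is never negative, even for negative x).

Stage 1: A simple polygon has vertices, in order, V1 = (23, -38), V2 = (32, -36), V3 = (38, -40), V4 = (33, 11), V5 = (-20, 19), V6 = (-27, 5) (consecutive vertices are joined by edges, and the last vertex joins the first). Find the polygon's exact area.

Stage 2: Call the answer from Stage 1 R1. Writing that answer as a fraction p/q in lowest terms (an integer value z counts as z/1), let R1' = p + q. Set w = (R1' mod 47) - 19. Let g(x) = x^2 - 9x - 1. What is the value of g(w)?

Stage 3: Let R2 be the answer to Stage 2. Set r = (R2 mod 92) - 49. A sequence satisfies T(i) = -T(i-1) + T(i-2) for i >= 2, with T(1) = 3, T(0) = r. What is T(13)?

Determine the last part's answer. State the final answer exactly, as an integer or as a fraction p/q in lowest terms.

Stage 1: cross terms: (23*-36 - 32*-38)=388, (32*-40 - 38*-36)=88, (38*11 - 33*-40)=1738, (33*19 - -20*11)=847, (-20*5 - -27*19)=413, (-27*-38 - 23*5)=911; twice the area = |4385| = 4385; area = 4385/2; answer 4385/2
Stage 2: R1 = 4385/2; threaded value p + q = 4387; w = -3; 1*(-3)^2 - 9*(-3)^1 - 1 = (9) + (27) + (-1) = 35; answer 35
Stage 3: R2 = 35; r = -14; T(2) = -1*(3) + 1*(-14) = -17; iterating: T(2)=-17, T(3)=20, T(4)=-37, T(5)=57, T(6)=-94, T(7)=151, T(8)=-245, T(9)=396, T(10)=-641, T(11)=1037, T(12)=-1678, T(13)=2715; answer 2715

2715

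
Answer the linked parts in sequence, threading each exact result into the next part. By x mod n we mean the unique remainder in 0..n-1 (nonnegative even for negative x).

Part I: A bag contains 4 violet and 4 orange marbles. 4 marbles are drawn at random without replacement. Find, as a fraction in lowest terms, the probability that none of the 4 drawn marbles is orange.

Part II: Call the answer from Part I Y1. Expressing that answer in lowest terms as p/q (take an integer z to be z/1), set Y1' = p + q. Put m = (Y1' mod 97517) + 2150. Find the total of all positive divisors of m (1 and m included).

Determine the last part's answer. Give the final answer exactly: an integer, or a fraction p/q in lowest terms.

Part I: total draws C(8,4) = 70; favorable C(4,4) = 1; P = 1/70; answer 1/70
Part II: Y1 = 1/70; threaded value p + q = 71; m = 2221; 2221 is prime, so its only divisors are 1 and 2221; sigma = 1 + 2221 = 2222; answer 2222

2222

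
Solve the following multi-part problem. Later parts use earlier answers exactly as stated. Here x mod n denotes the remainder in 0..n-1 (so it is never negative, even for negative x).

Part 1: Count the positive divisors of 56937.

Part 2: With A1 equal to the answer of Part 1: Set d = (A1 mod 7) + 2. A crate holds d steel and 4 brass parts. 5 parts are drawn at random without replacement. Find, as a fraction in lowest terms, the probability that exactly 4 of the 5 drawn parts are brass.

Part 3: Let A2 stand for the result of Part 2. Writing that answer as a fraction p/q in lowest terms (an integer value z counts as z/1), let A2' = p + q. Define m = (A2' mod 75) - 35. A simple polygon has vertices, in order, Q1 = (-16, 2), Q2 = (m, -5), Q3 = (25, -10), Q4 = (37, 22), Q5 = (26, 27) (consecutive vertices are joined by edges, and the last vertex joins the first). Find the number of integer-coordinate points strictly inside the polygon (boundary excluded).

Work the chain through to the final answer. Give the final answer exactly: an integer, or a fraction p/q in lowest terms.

967

Part 1: 56937 = 3 * 18979; number of divisors = (1+1) * (1+1) = 4; answer 4
Part 2: A1 = 4; d = 6; total draws C(10,5) = 252; favorable C(4,4)*C(6,1) = 6; P = 1/42; answer 1/42
Part 3: A2 = 1/42; threaded value p + q = 43; m = 8; cross terms: (-16*-5 - 8*2)=64, (8*-10 - 25*-5)=45, (25*22 - 37*-10)=920, (37*27 - 26*22)=427, (26*2 - -16*27)=484; twice the area = |1940| = 1940; area = 970; boundary points = 1 + 1 + 4 + 1 + 1 = 8; strictly interior points = area - boundary/2 + 1 = 967; answer 967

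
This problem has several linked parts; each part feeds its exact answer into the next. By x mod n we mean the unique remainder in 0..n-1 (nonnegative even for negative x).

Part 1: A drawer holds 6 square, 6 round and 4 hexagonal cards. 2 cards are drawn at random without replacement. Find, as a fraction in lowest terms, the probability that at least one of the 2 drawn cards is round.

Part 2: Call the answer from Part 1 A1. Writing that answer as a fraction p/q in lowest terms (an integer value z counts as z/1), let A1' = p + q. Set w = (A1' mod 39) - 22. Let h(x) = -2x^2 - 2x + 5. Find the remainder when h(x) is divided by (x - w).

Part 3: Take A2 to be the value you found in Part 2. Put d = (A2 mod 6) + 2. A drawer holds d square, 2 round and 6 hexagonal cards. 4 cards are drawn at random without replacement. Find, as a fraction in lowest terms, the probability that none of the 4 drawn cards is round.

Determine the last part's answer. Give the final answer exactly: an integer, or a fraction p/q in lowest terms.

11/21

Part 1: total draws C(16,2) = 120; complement C(10,2) = 45; favorable 120 - 45 = 75; P = 5/8; answer 5/8
Part 2: A1 = 5/8; threaded value p + q = 13; w = -9; remainder = value at the root: -2*(-9)^2 - 2*(-9)^1 + 5 = (-162) + (18) + (5) = -139; answer -139
Part 3: A2 = -139; d = 7; total draws C(15,4) = 1365; favorable C(13,4) = 715; P = 11/21; answer 11/21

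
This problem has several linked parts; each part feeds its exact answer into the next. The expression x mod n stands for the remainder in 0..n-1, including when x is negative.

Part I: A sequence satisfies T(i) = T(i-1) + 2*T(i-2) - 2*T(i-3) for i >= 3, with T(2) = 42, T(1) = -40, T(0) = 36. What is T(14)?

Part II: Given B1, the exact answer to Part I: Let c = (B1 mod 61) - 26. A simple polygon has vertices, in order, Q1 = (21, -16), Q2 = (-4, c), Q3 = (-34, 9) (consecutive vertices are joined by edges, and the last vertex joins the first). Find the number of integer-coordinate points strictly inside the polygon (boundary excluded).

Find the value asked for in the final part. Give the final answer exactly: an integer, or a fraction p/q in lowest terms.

431

Part I: T(3) = 1*(42) + 2*(-40) - 2*(36) = -110; iterating: T(3)=-110, T(4)=54, T(5)=-250, T(6)=78, T(7)=-530, T(8)=126, T(9)=-1090, T(10)=222, T(11)=-2210, T(12)=414, T(13)=-4450, T(14)=798; answer 798
Part II: B1 = 798; c = -21; cross terms: (21*-21 - -4*-16)=-505, (-4*9 - -34*-21)=-750, (-34*-16 - 21*9)=355; twice the area = |-900| = 900; area = 450; boundary points = 5 + 30 + 5 = 40; strictly interior points = area - boundary/2 + 1 = 431; answer 431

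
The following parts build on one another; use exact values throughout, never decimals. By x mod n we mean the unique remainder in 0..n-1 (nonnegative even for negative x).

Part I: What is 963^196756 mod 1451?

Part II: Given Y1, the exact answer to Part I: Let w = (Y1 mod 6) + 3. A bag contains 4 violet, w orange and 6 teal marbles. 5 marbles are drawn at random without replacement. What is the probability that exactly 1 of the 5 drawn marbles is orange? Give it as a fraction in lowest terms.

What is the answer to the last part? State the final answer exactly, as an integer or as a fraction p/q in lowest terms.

Part I: squarings mod 1451: 963^1=963, 963^2=180, 963^4=478, 963^8=677, 963^16=1264, 963^32=145, 963^64=711, 963^128=573, 963^256=403, 963^512=1348, 963^1024=452, 963^2048=1164, 963^4096=1113, 963^8192=1066, 963^16384=223, 963^32768=395, 963^65536=768, 963^131072=718; 963^196756 = 963^4 * 963^16 * 963^128 * 963^65536 * 963^131072 = 504 (mod 1451); answer 504
Part II: Y1 = 504; w = 3; total draws C(13,5) = 1287; favorable C(3,1)*C(10,4) = 630; P = 70/143; answer 70/143

70/143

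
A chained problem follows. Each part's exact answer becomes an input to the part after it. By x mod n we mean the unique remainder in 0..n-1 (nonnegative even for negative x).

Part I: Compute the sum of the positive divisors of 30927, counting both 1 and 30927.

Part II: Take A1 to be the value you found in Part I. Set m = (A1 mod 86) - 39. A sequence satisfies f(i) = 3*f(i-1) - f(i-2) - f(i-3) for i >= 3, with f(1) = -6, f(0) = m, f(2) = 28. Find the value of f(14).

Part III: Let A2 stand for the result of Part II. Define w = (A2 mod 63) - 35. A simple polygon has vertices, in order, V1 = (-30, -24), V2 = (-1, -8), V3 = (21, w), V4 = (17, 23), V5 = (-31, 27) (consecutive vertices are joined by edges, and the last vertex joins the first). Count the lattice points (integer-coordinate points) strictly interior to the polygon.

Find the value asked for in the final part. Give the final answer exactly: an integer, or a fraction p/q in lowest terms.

2108

Part I: 30927 = 3 * 13^2 * 61; sigma = (1 + 3) * (1 + 13 + 169) * (1 + 61) = 4 * 183 * 62 = 45384; answer 45384
Part II: A1 = 45384; m = 23; f(3) = 3*(28) - 1*(-6) - 1*(23) = 67; iterating: f(3)=67, f(4)=179, f(5)=442, f(6)=1080, f(7)=2619, f(8)=6335, f(9)=15306, f(10)=36964, f(11)=89251, f(12)=215483, f(13)=520234, f(14)=1255968; answer 1255968
Part III: A2 = 1255968; w = -35; cross terms: (-30*-8 - -1*-24)=216, (-1*-35 - 21*-8)=203, (21*23 - 17*-35)=1078, (17*27 - -31*23)=1172, (-31*-24 - -30*27)=1554; twice the area = |4223| = 4223; area = 4223/2; boundary points = 1 + 1 + 2 + 4 + 1 = 9; strictly interior points = area - boundary/2 + 1 = 2108; answer 2108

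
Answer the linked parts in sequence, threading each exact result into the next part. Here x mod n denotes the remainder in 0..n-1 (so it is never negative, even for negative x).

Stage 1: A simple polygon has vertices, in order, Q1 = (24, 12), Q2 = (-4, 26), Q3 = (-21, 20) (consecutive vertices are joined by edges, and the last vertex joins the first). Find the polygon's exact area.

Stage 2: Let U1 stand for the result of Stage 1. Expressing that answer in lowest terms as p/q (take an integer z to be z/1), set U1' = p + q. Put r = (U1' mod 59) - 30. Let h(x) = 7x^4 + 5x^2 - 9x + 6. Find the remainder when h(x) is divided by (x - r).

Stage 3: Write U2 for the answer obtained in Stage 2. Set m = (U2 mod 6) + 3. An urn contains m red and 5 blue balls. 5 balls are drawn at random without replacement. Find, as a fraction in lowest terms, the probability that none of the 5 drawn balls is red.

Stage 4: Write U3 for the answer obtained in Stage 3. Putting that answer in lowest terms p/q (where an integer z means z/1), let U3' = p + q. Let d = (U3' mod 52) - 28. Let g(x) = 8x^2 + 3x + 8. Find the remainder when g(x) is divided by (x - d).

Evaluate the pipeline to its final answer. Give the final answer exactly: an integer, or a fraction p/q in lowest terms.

2953

Stage 1: cross terms: (24*26 - -4*12)=672, (-4*20 - -21*26)=466, (-21*12 - 24*20)=-732; twice the area = |406| = 406; area = 203; answer 203
Stage 2: U1 = 203; threaded value p + q = 204; r = -3; remainder = value at the root: 7*(-3)^4 + 5*(-3)^2 - 9*(-3)^1 + 6 = (567) + (45) + (27) + (6) = 645; answer 645
Stage 3: U2 = 645; m = 6; total draws C(11,5) = 462; favorable C(5,5) = 1; P = 1/462; answer 1/462
Stage 4: U3 = 1/462; threaded value p + q = 463; d = 19; remainder = value at the root: 8*(19)^2 + 3*(19)^1 + 8 = (2888) + (57) + (8) = 2953; answer 2953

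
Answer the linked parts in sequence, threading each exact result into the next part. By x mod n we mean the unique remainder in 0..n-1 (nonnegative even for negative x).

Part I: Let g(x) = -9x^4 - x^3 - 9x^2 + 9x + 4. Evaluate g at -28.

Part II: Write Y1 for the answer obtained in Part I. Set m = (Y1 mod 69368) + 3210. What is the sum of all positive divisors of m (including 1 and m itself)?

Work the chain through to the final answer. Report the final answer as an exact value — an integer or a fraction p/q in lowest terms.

75168

Part I: -9*(-28)^4 - 1*(-28)^3 - 9*(-28)^2 + 9*(-28)^1 + 4 = (-5531904) + (21952) + (-7056) + (-252) + (4) = -5517256; answer -5517256
Part II: Y1 = -5517256; m = 35394; 35394 = 2 * 3 * 17 * 347; sigma = (1 + 2) * (1 + 3) * (1 + 17) * (1 + 347) = 3 * 4 * 18 * 348 = 75168; answer 75168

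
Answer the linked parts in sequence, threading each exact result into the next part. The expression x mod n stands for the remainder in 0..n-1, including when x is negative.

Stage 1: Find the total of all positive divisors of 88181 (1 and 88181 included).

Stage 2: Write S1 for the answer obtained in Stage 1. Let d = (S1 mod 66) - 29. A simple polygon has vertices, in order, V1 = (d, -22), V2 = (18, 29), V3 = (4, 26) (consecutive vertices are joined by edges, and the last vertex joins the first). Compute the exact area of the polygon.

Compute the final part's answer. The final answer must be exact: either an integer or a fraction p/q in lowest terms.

573/2

Stage 1: 88181 = 109 * 809; sigma = (1 + 109) * (1 + 809) = 110 * 810 = 89100; answer 89100
Stage 2: S1 = 89100; d = -29; cross terms: (-29*29 - 18*-22)=-445, (18*26 - 4*29)=352, (4*-22 - -29*26)=666; twice the area = |573| = 573; area = 573/2; answer 573/2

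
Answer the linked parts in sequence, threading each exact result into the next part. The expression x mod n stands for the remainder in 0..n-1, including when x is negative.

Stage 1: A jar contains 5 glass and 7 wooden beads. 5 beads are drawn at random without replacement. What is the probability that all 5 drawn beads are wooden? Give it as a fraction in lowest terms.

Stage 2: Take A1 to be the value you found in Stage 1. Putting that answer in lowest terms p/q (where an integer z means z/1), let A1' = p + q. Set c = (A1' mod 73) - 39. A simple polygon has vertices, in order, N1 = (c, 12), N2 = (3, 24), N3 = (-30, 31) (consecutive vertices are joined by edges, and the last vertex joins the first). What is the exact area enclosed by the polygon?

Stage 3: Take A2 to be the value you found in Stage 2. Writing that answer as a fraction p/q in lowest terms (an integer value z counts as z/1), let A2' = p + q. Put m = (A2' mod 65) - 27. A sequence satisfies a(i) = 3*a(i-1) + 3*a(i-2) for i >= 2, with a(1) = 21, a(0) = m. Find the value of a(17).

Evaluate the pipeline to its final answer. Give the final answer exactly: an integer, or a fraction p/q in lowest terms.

Stage 1: total draws C(12,5) = 792; favorable C(7,5) = 21; P = 7/264; answer 7/264
Stage 2: A1 = 7/264; threaded value p + q = 271; c = 13; cross terms: (13*24 - 3*12)=276, (3*31 - -30*24)=813, (-30*12 - 13*31)=-763; twice the area = |326| = 326; area = 163; answer 163
Stage 3: A2 = 163; threaded value p + q = 164; m = 7; a(2) = 3*(21) + 3*(7) = 84; iterating: a(2)=84, a(3)=315, a(4)=1197, a(5)=4536, a(6)=17199, a(7)=65205, a(8)=247212, a(9)=937251, a(10)=3553389, a(11)=13471920, a(12)=51075927, a(13)=193643541, a(14)=734158404, a(15)=2783405835, a(16)=10552692717, a(17)=40008295656; answer 40008295656

40008295656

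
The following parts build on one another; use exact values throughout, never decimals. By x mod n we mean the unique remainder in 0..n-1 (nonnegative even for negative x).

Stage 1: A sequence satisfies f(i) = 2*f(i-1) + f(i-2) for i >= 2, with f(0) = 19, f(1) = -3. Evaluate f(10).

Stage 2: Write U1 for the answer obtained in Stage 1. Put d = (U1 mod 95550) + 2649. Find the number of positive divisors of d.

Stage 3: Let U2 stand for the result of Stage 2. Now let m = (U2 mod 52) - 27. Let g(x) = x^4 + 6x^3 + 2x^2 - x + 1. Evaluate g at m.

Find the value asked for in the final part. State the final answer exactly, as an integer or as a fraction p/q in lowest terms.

89909

Stage 1: f(2) = 2*(-3) + 1*(19) = 13; iterating: f(2)=13, f(3)=23, f(4)=59, f(5)=141, f(6)=341, f(7)=823, f(8)=1987, f(9)=4797, f(10)=11581; answer 11581
Stage 2: U1 = 11581; d = 14230; 14230 = 2 * 5 * 1423; number of divisors = (1+1) * (1+1) * (1+1) = 8; answer 8
Stage 3: U2 = 8; m = -19; 1*(-19)^4 + 6*(-19)^3 + 2*(-19)^2 - 1*(-19)^1 + 1 = (130321) + (-41154) + (722) + (19) + (1) = 89909; answer 89909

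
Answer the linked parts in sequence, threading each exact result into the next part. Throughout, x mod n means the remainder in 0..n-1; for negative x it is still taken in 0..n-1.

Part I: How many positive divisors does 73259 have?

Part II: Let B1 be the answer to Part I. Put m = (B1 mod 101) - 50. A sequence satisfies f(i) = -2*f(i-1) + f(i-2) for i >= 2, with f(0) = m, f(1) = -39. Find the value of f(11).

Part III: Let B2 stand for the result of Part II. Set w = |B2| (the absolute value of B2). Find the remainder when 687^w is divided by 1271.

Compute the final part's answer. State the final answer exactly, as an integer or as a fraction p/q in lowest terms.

Part I: 73259 is prime, so its only divisors are 1 and 73259; count = 2; answer 2
Part II: B1 = 2; m = -48; f(2) = -2*(-39) + 1*(-48) = 30; iterating: f(2)=30, f(3)=-99, f(4)=228, f(5)=-555, f(6)=1338, f(7)=-3231, f(8)=7800, f(9)=-18831, f(10)=45462, f(11)=-109755; answer -109755
Part III: B2 = -109755; w = 109755; squarings mod 1271: 687^1=687, 687^2=428, 687^4=160, 687^8=180, 687^16=625, 687^32=428, 687^64=160, 687^128=180, 687^256=625, 687^512=428, 687^1024=160, 687^2048=180, 687^4096=625, 687^8192=428, 687^16384=160, 687^32768=180, 687^65536=625; 687^109755 = 687^1 * 687^2 * 687^8 * 687^16 * 687^32 * 687^128 * 687^1024 * 687^2048 * 687^8192 * 687^32768 * 687^65536 = 1024 (mod 1271); answer 1024

1024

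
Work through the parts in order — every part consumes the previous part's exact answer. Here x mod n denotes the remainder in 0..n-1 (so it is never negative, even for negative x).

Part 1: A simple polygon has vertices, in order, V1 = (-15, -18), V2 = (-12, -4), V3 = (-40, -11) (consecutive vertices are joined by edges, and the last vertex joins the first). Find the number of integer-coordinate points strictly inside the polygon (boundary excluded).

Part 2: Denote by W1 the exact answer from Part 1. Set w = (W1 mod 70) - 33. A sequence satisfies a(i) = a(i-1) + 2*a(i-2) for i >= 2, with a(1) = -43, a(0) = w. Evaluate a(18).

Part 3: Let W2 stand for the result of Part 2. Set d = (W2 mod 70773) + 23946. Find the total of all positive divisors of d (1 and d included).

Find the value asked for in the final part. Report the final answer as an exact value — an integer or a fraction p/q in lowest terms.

Part 1: cross terms: (-15*-4 - -12*-18)=-156, (-12*-11 - -40*-4)=-28, (-40*-18 - -15*-11)=555; twice the area = |371| = 371; area = 371/2; boundary points = 1 + 7 + 1 = 9; strictly interior points = area - boundary/2 + 1 = 182; answer 182
Part 2: W1 = 182; w = 9; a(2) = 1*(-43) + 2*(9) = -25; iterating: a(2)=-25, a(3)=-111, a(4)=-161, a(5)=-383, a(6)=-705, a(7)=-1471, a(8)=-2881, a(9)=-5823, a(10)=-11585, a(11)=-23231, a(12)=-46401, a(13)=-92863, a(14)=-185665, a(15)=-371391, a(16)=-742721, a(17)=-1485503, a(18)=-2970945; answer -2970945
Part 3: W2 = -2970945; d = 25467; 25467 = 3 * 13 * 653; sigma = (1 + 3) * (1 + 13) * (1 + 653) = 4 * 14 * 654 = 36624; answer 36624

36624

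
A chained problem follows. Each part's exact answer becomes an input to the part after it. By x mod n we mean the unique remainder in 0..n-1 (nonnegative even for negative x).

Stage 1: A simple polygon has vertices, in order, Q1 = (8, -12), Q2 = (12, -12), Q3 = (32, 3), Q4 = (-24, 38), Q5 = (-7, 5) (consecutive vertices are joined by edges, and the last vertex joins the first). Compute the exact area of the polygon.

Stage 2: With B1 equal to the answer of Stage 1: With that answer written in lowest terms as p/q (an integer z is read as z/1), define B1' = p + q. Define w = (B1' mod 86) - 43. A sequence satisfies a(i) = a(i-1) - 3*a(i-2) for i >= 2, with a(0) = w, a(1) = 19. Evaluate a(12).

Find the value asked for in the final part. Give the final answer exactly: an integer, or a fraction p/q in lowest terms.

14425

Stage 1: cross terms: (8*-12 - 12*-12)=48, (12*3 - 32*-12)=420, (32*38 - -24*3)=1288, (-24*5 - -7*38)=146, (-7*-12 - 8*5)=44; twice the area = |1946| = 1946; area = 973; answer 973
Stage 2: B1 = 973; threaded value p + q = 974; w = -15; a(2) = 1*(19) - 3*(-15) = 64; iterating: a(2)=64, a(3)=7, a(4)=-185, a(5)=-206, a(6)=349, a(7)=967, a(8)=-80, a(9)=-2981, a(10)=-2741, a(11)=6202, a(12)=14425; answer 14425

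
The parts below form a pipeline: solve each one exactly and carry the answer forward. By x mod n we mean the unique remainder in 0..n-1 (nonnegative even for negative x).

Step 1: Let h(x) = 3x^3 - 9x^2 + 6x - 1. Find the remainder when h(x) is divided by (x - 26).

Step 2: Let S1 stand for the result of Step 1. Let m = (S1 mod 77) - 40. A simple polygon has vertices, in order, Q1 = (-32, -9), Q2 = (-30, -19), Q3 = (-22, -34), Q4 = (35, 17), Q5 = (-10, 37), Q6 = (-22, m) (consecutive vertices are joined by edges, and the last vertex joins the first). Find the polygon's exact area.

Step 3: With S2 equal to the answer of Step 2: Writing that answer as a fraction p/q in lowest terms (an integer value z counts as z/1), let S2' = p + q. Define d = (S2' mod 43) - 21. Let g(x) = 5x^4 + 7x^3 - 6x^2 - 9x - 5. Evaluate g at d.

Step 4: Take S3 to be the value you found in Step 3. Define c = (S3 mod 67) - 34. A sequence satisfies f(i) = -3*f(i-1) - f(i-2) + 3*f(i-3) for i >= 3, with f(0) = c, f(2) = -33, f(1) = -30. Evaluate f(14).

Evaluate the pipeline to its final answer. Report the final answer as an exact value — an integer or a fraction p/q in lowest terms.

Step 1: remainder = value at the root: 3*(26)^3 - 9*(26)^2 + 6*(26)^1 - 1 = (52728) + (-6084) + (156) + (-1) = 46799; answer 46799
Step 2: S1 = 46799; m = 20; cross terms: (-32*-19 - -30*-9)=338, (-30*-34 - -22*-19)=602, (-22*17 - 35*-34)=816, (35*37 - -10*17)=1465, (-10*20 - -22*37)=614, (-22*-9 - -32*20)=838; twice the area = |4673| = 4673; area = 4673/2; answer 4673/2
Step 3: S2 = 4673/2; threaded value p + q = 4675; d = 10; 5*(10)^4 + 7*(10)^3 - 6*(10)^2 - 9*(10)^1 - 5 = (50000) + (7000) + (-600) + (-90) + (-5) = 56305; answer 56305
Step 4: S3 = 56305; c = -9; f(3) = -3*(-33) - 1*(-30) + 3*(-9) = 102; iterating: f(3)=102, f(4)=-363, f(5)=888, f(6)=-1995, f(7)=4008, f(8)=-7365, f(9)=12102, f(10)=-16917, f(11)=16554, f(12)=3561, f(13)=-77988, f(14)=280065; answer 280065

280065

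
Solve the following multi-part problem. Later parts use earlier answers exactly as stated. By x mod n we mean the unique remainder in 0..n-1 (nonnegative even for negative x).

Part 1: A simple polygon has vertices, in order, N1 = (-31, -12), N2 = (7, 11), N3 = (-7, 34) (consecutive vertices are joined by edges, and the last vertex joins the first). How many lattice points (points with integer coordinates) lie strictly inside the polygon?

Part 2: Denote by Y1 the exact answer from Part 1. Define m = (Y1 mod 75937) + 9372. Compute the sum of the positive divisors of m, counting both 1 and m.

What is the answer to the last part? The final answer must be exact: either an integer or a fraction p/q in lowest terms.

Part 1: cross terms: (-31*11 - 7*-12)=-257, (7*34 - -7*11)=315, (-7*-12 - -31*34)=1138; twice the area = |1196| = 1196; area = 598; boundary points = 1 + 1 + 2 = 4; strictly interior points = area - boundary/2 + 1 = 597; answer 597
Part 2: Y1 = 597; m = 9969; 9969 = 3 * 3323; sigma = (1 + 3) * (1 + 3323) = 4 * 3324 = 13296; answer 13296

13296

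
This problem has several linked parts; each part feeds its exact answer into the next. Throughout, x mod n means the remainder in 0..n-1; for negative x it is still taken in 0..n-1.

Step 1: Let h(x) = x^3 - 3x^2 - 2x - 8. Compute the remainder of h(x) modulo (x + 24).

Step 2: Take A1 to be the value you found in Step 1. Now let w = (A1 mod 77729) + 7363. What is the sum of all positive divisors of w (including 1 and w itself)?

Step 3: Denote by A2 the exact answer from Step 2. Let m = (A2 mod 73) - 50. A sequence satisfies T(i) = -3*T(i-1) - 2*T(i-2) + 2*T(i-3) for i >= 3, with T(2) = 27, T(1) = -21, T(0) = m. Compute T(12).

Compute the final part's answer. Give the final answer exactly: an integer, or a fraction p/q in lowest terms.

Step 1: remainder = value at the root: 1*(-24)^3 - 3*(-24)^2 - 2*(-24)^1 - 8 = (-13824) + (-1728) + (48) + (-8) = -15512; answer -15512
Step 2: A1 = -15512; w = 69580; 69580 = 2^2 * 5 * 7^2 * 71; sigma = (1 + 2 + 4) * (1 + 5) * (1 + 7 + 49) * (1 + 71) = 7 * 6 * 57 * 72 = 172368; answer 172368
Step 3: A2 = 172368; m = -35; T(3) = -3*(27) - 2*(-21) + 2*(-35) = -109; iterating: T(3)=-109, T(4)=231, T(5)=-421, T(6)=583, T(7)=-445, T(8)=-673, T(9)=4075, T(10)=-11769, T(11)=25811, T(12)=-45745; answer -45745

-45745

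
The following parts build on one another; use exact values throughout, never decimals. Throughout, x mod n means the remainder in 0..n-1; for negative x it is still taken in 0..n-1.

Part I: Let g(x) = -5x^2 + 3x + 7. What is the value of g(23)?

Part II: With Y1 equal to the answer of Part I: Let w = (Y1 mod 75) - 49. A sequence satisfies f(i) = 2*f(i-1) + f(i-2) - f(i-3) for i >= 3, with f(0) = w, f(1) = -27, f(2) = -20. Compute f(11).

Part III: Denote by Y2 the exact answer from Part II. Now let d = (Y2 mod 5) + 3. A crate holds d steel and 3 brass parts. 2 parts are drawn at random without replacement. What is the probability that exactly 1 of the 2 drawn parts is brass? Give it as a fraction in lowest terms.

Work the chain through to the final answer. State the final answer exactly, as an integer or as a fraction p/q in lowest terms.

Part I: -5*(23)^2 + 3*(23)^1 + 7 = (-2645) + (69) + (7) = -2569; answer -2569
Part II: Y1 = -2569; w = 7; f(3) = 2*(-20) + 1*(-27) - 1*(7) = -74; iterating: f(3)=-74, f(4)=-141, f(5)=-336, f(6)=-739, f(7)=-1673, f(8)=-3749, f(9)=-8432, f(10)=-18940, f(11)=-42563; answer -42563
Part III: Y2 = -42563; d = 5; total draws C(8,2) = 28; favorable C(3,1)*C(5,1) = 15; P = 15/28; answer 15/28

15/28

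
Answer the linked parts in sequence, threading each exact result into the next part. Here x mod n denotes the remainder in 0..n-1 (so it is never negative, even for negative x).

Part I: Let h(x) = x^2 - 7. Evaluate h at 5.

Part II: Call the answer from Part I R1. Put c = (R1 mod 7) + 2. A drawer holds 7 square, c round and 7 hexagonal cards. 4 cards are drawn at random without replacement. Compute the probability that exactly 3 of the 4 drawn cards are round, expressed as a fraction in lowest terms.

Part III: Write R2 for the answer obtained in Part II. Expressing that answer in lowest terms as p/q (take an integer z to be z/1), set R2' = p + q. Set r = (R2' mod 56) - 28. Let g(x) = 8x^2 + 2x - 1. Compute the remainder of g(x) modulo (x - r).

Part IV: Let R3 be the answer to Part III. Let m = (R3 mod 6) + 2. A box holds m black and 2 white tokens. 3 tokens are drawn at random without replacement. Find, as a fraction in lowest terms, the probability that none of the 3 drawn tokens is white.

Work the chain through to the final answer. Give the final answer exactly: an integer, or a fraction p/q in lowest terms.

Part I: 1*(5)^2 - 7 = (25) + (-7) = 18; answer 18
Part II: R1 = 18; c = 6; total draws C(20,4) = 4845; favorable C(6,3)*C(14,1) = 280; P = 56/969; answer 56/969
Part III: R2 = 56/969; threaded value p + q = 1025; r = -11; remainder = value at the root: 8*(-11)^2 + 2*(-11)^1 - 1 = (968) + (-22) + (-1) = 945; answer 945
Part IV: R3 = 945; m = 5; total draws C(7,3) = 35; favorable C(5,3) = 10; P = 2/7; answer 2/7

2/7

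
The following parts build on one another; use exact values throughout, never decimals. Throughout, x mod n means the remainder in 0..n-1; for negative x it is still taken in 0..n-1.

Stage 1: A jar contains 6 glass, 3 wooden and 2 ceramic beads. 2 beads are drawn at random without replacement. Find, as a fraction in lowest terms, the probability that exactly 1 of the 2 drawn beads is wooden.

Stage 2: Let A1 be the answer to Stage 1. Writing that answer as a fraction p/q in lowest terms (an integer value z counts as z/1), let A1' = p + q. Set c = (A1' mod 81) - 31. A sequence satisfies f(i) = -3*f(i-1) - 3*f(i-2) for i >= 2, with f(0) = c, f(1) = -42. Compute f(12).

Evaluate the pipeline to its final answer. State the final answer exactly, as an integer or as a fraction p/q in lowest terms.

Stage 1: total draws C(11,2) = 55; favorable C(3,1)*C(8,1) = 24; P = 24/55; answer 24/55
Stage 2: A1 = 24/55; threaded value p + q = 79; c = 48; f(2) = -3*(-42) - 3*(48) = -18; iterating: f(2)=-18, f(3)=180, f(4)=-486, f(5)=918, f(6)=-1296, f(7)=1134, f(8)=486, f(9)=-4860, f(10)=13122, f(11)=-24786, f(12)=34992; answer 34992

34992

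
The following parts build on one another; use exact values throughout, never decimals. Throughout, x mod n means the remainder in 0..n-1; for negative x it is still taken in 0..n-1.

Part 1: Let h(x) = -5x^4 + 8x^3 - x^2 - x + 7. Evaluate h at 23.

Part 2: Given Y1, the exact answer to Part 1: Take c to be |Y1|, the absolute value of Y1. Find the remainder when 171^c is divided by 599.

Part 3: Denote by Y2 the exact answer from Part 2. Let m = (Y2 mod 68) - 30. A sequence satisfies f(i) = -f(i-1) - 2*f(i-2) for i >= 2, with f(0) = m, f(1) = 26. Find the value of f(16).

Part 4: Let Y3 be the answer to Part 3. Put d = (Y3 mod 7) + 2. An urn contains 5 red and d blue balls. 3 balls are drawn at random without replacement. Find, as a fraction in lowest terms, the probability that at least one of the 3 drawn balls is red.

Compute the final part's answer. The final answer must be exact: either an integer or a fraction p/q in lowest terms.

Part 1: -5*(23)^4 + 8*(23)^3 - 1*(23)^2 - 1*(23)^1 + 7 = (-1399205) + (97336) + (-529) + (-23) + (7) = -1302414; answer -1302414
Part 2: Y1 = -1302414; c = 1302414; squarings mod 599: 171^1=171, 171^2=489, 171^4=120, 171^8=24, 171^16=576, 171^32=529, 171^64=108, 171^128=283, 171^256=422, 171^512=181, 171^1024=415, 171^2048=312, 171^4096=306, 171^8192=192, 171^16384=325, 171^32768=201, 171^65536=268, 171^131072=543, 171^262144=141, 171^524288=114, 171^1048576=417; 171^1302414 = 171^2 * 171^4 * 171^8 * 171^128 * 171^256 * 171^512 * 171^1024 * 171^2048 * 171^4096 * 171^16384 * 171^32768 * 171^65536 * 171^131072 * 171^1048576 = 515 (mod 599); answer 515
Part 3: Y2 = 515; m = 9; f(2) = -1*(26) - 2*(9) = -44; iterating: f(2)=-44, f(3)=-8, f(4)=96, f(5)=-80, f(6)=-112, f(7)=272, f(8)=-48, f(9)=-496, f(10)=592, f(11)=400, f(12)=-1584, f(13)=784, f(14)=2384, f(15)=-3952, f(16)=-816; answer -816
Part 4: Y3 = -816; d = 5; total draws C(10,3) = 120; complement C(5,3) = 10; favorable 120 - 10 = 110; P = 11/12; answer 11/12

11/12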